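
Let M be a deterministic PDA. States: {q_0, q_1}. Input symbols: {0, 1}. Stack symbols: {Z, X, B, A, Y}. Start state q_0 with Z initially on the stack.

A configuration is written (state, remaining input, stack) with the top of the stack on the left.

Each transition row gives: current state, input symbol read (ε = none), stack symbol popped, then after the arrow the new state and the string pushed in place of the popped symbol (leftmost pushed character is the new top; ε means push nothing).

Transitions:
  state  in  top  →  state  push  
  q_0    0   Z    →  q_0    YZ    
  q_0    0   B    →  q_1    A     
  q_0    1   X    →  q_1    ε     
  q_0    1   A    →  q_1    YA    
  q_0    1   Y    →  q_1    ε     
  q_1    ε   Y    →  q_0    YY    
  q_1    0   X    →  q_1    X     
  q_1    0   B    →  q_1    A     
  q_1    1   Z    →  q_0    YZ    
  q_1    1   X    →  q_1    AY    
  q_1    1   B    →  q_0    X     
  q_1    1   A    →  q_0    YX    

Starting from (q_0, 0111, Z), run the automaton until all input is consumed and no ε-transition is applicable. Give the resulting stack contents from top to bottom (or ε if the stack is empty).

(q_0, 0111, Z)
  read 0, top Z: go to q_0, push YZ → (q_0, 111, YZ)
  read 1, top Y: go to q_1, push ε → (q_1, 11, Z)
  read 1, top Z: go to q_0, push YZ → (q_0, 1, YZ)
  read 1, top Y: go to q_1, push ε → (q_1, ε, Z)
All input consumed in state q_1 with stack Z.

Z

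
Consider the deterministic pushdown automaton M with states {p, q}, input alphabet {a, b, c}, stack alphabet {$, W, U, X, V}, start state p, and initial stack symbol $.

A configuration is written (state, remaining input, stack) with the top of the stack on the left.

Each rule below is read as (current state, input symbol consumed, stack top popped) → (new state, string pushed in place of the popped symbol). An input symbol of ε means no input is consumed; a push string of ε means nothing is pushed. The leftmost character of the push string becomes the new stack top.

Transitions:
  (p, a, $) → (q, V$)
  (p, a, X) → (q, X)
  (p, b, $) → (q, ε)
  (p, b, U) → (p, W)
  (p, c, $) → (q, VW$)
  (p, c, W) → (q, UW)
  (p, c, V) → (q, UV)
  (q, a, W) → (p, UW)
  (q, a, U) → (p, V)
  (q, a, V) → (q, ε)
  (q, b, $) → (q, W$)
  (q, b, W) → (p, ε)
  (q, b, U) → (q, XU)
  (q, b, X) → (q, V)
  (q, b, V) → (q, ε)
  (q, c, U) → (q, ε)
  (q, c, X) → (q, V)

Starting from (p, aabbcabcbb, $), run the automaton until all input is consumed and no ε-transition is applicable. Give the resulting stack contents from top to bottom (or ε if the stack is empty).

$

(p, aabbcabcbb, $)
  read a, top $: go to q, push V$ → (q, abbcabcbb, V$)
  read a, top V: go to q, push ε → (q, bbcabcbb, $)
  read b, top $: go to q, push W$ → (q, bcabcbb, W$)
  read b, top W: go to p, push ε → (p, cabcbb, $)
  read c, top $: go to q, push VW$ → (q, abcbb, VW$)
  read a, top V: go to q, push ε → (q, bcbb, W$)
  read b, top W: go to p, push ε → (p, cbb, $)
  read c, top $: go to q, push VW$ → (q, bb, VW$)
  read b, top V: go to q, push ε → (q, b, W$)
  read b, top W: go to p, push ε → (p, ε, $)
All input consumed in state p with stack $.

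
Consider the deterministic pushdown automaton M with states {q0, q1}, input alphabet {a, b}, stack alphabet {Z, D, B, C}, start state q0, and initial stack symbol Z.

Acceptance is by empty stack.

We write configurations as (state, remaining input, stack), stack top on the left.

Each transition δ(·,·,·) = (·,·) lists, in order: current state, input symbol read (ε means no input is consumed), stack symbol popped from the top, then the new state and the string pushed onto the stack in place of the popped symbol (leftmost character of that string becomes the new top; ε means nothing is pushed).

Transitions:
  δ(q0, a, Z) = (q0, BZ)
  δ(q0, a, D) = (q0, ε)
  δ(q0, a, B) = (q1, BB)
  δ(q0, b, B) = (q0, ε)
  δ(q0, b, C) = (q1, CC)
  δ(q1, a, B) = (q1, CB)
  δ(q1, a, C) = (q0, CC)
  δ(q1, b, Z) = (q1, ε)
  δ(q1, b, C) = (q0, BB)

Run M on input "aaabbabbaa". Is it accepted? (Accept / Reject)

Reject

(q0, aaabbabbaa, Z) ⊢ (q0, aabbabbaa, BZ) ⊢ (q1, abbabbaa, BBZ) ⊢ (q1, bbabbaa, CBBZ) ⊢ (q0, babbaa, BBBBZ) ⊢ (q0, abbaa, BBBZ) ⊢ (q1, bbaa, BBBBZ)
No transition applies at (q1, bbaa, BBBBZ); input not fully consumed.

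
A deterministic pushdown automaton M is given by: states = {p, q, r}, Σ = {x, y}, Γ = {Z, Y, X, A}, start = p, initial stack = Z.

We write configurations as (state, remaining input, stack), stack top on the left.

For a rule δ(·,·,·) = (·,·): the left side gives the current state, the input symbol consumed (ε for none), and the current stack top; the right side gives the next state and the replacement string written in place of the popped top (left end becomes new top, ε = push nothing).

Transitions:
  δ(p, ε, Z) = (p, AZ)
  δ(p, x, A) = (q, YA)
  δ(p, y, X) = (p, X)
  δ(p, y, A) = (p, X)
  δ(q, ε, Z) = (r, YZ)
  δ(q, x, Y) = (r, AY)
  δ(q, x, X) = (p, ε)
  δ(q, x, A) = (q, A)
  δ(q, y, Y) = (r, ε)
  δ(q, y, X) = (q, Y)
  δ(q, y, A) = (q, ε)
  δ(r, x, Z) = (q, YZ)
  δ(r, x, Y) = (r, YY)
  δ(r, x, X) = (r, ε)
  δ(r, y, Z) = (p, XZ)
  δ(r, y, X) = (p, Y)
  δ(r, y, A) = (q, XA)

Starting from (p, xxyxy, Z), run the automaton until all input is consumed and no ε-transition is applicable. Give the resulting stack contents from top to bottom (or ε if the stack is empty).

(p, xxyxy, Z) ⊢ (p, xxyxy, AZ) ⊢ (q, xyxy, YAZ) ⊢ (r, yxy, AYAZ) ⊢ (q, xy, XAYAZ) ⊢ (p, y, AYAZ) ⊢ (p, ε, XYAZ)
All input consumed in state p with stack XYAZ.

XYAZ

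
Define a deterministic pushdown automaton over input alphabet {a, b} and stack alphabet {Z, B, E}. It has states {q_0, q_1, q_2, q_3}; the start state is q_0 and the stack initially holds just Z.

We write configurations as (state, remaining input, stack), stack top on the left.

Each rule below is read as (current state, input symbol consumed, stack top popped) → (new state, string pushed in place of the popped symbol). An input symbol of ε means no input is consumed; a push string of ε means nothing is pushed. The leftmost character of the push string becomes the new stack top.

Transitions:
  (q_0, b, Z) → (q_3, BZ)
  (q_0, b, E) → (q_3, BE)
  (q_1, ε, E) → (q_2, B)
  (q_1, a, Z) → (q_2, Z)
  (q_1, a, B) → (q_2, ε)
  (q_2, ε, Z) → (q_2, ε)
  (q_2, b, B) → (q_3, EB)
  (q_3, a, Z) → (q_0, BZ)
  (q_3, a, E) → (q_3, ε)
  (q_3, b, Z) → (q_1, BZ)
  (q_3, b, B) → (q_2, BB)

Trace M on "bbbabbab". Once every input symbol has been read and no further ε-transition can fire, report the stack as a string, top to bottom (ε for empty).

BBBBZ

(q_0, bbbabbab, Z) ⊢ (q_3, bbabbab, BZ) ⊢ (q_2, babbab, BBZ) ⊢ (q_3, abbab, EBBZ) ⊢ (q_3, bbab, BBZ) ⊢ (q_2, bab, BBBZ) ⊢ (q_3, ab, EBBBZ) ⊢ (q_3, b, BBBZ) ⊢ (q_2, ε, BBBBZ)
All input consumed in state q_2 with stack BBBBZ.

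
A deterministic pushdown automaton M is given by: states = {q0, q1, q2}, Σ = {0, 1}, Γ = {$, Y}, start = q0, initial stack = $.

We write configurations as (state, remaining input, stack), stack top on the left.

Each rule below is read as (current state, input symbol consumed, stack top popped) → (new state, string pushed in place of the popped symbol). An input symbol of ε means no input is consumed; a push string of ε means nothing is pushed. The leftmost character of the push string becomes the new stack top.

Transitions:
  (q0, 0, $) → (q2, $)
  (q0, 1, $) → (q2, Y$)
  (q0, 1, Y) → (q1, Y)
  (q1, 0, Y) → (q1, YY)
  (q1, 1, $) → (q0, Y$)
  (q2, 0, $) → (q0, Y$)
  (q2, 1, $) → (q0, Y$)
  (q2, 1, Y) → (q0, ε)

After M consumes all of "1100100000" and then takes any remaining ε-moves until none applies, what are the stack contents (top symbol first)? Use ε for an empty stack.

(q0, 1100100000, $) ⊢ (q2, 100100000, Y$) ⊢ (q0, 00100000, $) ⊢ (q2, 0100000, $) ⊢ (q0, 100000, Y$) ⊢ (q1, 00000, Y$) ⊢ (q1, 0000, YY$) ⊢ (q1, 000, YYY$) ⊢ (q1, 00, YYYY$) ⊢ (q1, 0, YYYYY$) ⊢ (q1, ε, YYYYYY$)
All input consumed in state q1 with stack YYYYYY$.

YYYYYY$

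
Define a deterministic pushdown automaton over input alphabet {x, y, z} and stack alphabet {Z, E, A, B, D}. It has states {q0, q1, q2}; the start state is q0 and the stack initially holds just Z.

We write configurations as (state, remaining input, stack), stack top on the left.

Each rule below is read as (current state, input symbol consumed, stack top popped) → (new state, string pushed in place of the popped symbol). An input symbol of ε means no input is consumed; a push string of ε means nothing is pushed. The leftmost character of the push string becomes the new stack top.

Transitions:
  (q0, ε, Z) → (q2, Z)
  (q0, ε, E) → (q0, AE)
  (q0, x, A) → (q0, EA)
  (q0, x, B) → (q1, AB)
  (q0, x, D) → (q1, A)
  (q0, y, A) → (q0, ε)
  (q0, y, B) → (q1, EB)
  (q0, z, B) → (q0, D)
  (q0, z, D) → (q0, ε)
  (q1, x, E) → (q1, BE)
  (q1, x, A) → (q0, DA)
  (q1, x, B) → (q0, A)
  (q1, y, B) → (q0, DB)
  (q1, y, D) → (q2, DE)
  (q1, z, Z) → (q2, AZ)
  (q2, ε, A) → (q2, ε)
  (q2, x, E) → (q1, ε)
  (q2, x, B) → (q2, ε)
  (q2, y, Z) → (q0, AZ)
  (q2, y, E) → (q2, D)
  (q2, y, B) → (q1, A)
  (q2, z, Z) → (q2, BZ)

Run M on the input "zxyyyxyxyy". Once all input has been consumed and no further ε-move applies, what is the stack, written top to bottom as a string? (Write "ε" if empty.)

(q0, zxyyyxyxyy, Z)
  ε-move, top Z: go to q2, push Z → (q2, zxyyyxyxyy, Z)
  read z, top Z: go to q2, push BZ → (q2, xyyyxyxyy, BZ)
  read x, top B: go to q2, push ε → (q2, yyyxyxyy, Z)
  read y, top Z: go to q0, push AZ → (q0, yyxyxyy, AZ)
  read y, top A: go to q0, push ε → (q0, yxyxyy, Z)
  ε-move, top Z: go to q2, push Z → (q2, yxyxyy, Z)
  read y, top Z: go to q0, push AZ → (q0, xyxyy, AZ)
  read x, top A: go to q0, push EA → (q0, yxyy, EAZ)
  ε-move, top E: go to q0, push AE → (q0, yxyy, AEAZ)
  read y, top A: go to q0, push ε → (q0, xyy, EAZ)
  ε-move, top E: go to q0, push AE → (q0, xyy, AEAZ)
  read x, top A: go to q0, push EA → (q0, yy, EAEAZ)
  ε-move, top E: go to q0, push AE → (q0, yy, AEAEAZ)
  read y, top A: go to q0, push ε → (q0, y, EAEAZ)
  ε-move, top E: go to q0, push AE → (q0, y, AEAEAZ)
  read y, top A: go to q0, push ε → (q0, ε, EAEAZ)
  ε-move, top E: go to q0, push AE → (q0, ε, AEAEAZ)
All input consumed in state q0 with stack AEAEAZ.

AEAEAZ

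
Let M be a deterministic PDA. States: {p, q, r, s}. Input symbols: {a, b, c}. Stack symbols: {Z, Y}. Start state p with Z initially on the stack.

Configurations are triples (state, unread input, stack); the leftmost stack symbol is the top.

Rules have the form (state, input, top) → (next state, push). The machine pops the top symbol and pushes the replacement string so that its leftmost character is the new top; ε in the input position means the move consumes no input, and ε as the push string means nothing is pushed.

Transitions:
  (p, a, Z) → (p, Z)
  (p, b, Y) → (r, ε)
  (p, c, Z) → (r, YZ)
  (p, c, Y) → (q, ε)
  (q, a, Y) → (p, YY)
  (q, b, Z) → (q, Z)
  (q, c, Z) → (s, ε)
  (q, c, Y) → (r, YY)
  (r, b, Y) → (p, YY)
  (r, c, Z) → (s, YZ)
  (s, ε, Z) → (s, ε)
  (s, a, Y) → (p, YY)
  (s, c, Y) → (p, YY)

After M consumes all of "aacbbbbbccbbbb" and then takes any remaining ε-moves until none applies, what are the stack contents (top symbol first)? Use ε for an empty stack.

(p, aacbbbbbccbbbb, Z)
  read a, top Z: go to p, push Z → (p, acbbbbbccbbbb, Z)
  read a, top Z: go to p, push Z → (p, cbbbbbccbbbb, Z)
  read c, top Z: go to r, push YZ → (r, bbbbbccbbbb, YZ)
  read b, top Y: go to p, push YY → (p, bbbbccbbbb, YYZ)
  read b, top Y: go to r, push ε → (r, bbbccbbbb, YZ)
  read b, top Y: go to p, push YY → (p, bbccbbbb, YYZ)
  read b, top Y: go to r, push ε → (r, bccbbbb, YZ)
  read b, top Y: go to p, push YY → (p, ccbbbb, YYZ)
  read c, top Y: go to q, push ε → (q, cbbbb, YZ)
  read c, top Y: go to r, push YY → (r, bbbb, YYZ)
  read b, top Y: go to p, push YY → (p, bbb, YYYZ)
  read b, top Y: go to r, push ε → (r, bb, YYZ)
  read b, top Y: go to p, push YY → (p, b, YYYZ)
  read b, top Y: go to r, push ε → (r, ε, YYZ)
All input consumed in state r with stack YYZ.

YYZ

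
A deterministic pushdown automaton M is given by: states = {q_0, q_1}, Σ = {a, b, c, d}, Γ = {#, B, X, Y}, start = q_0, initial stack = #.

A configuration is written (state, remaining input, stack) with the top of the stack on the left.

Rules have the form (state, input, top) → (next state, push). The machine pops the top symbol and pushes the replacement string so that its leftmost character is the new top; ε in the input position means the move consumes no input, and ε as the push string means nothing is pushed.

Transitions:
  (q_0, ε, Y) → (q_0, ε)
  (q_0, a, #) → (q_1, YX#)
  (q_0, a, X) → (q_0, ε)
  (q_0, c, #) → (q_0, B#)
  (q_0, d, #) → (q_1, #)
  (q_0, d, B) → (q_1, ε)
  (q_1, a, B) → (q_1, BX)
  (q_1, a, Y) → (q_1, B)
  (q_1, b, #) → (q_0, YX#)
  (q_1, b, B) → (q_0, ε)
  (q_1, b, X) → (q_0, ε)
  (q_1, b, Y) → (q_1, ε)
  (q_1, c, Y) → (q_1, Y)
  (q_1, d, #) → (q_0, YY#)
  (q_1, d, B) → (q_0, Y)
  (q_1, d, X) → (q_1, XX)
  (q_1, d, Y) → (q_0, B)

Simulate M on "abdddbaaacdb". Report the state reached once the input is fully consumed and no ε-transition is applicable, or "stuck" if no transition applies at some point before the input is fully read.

q_0

(q_0, abdddbaaacdb, #)
  read a, top #: go to q_1, push YX# → (q_1, bdddbaaacdb, YX#)
  read b, top Y: go to q_1, push ε → (q_1, dddbaaacdb, X#)
  read d, top X: go to q_1, push XX → (q_1, ddbaaacdb, XX#)
  read d, top X: go to q_1, push XX → (q_1, dbaaacdb, XXX#)
  read d, top X: go to q_1, push XX → (q_1, baaacdb, XXXX#)
  read b, top X: go to q_0, push ε → (q_0, aaacdb, XXX#)
  read a, top X: go to q_0, push ε → (q_0, aacdb, XX#)
  read a, top X: go to q_0, push ε → (q_0, acdb, X#)
  read a, top X: go to q_0, push ε → (q_0, cdb, #)
  read c, top #: go to q_0, push B# → (q_0, db, B#)
  read d, top B: go to q_1, push ε → (q_1, b, #)
  read b, top #: go to q_0, push YX# → (q_0, ε, YX#)
  ε-move, top Y: go to q_0, push ε → (q_0, ε, X#)
All input consumed; M is in state q_0.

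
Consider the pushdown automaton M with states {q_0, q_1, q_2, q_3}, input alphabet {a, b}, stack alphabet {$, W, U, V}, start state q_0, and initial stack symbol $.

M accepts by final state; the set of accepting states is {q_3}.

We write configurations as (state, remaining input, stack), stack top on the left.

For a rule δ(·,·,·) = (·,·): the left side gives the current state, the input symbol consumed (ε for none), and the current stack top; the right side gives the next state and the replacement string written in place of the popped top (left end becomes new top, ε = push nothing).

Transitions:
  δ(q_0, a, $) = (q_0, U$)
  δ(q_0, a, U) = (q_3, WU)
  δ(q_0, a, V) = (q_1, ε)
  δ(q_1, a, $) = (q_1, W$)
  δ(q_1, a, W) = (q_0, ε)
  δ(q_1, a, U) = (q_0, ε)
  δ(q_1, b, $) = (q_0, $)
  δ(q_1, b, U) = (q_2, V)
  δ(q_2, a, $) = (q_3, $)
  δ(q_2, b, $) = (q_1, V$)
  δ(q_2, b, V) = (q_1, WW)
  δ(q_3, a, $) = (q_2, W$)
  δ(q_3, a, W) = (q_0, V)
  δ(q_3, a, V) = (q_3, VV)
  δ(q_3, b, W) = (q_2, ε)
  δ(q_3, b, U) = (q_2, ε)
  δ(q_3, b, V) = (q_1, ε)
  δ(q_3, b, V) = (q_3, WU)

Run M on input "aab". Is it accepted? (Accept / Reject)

Reject

No computation consumes all input and reaches a final state.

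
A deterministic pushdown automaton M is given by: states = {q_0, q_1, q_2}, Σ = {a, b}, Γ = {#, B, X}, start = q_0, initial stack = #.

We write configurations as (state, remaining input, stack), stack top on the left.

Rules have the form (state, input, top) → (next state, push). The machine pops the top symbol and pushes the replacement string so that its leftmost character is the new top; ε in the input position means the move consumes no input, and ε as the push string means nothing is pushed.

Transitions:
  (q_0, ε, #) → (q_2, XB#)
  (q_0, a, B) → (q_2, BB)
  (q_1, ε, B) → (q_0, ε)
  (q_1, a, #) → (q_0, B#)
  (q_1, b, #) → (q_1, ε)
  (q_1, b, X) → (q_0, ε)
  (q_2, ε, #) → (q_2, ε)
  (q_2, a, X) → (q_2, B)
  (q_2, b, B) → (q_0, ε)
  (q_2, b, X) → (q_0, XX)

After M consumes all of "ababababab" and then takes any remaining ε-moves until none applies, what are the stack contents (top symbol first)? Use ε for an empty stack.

(q_0, ababababab, #)
  ε-move, top #: go to q_2, push XB# → (q_2, ababababab, XB#)
  read a, top X: go to q_2, push B → (q_2, babababab, BB#)
  read b, top B: go to q_0, push ε → (q_0, abababab, B#)
  read a, top B: go to q_2, push BB → (q_2, bababab, BB#)
  read b, top B: go to q_0, push ε → (q_0, ababab, B#)
  read a, top B: go to q_2, push BB → (q_2, babab, BB#)
  read b, top B: go to q_0, push ε → (q_0, abab, B#)
  read a, top B: go to q_2, push BB → (q_2, bab, BB#)
  read b, top B: go to q_0, push ε → (q_0, ab, B#)
  read a, top B: go to q_2, push BB → (q_2, b, BB#)
  read b, top B: go to q_0, push ε → (q_0, ε, B#)
All input consumed in state q_0 with stack B#.

B#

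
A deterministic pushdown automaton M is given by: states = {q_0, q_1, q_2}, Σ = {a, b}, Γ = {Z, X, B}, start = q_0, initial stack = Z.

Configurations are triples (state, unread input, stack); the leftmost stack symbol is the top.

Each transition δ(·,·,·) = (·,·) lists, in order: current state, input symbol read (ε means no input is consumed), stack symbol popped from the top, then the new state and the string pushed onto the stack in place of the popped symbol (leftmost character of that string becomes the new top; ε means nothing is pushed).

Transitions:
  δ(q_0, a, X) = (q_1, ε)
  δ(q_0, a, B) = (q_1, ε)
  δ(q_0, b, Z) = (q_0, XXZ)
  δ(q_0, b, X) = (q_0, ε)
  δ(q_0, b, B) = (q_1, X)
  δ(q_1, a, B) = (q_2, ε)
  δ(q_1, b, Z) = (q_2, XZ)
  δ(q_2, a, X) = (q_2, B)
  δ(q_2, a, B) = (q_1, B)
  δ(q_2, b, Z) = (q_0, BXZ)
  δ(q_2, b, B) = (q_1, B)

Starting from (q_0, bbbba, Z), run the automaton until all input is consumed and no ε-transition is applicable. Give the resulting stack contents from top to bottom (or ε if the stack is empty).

(q_0, bbbba, Z) ⊢ (q_0, bbba, XXZ) ⊢ (q_0, bba, XZ) ⊢ (q_0, ba, Z) ⊢ (q_0, a, XXZ) ⊢ (q_1, ε, XZ)
All input consumed in state q_1 with stack XZ.

XZ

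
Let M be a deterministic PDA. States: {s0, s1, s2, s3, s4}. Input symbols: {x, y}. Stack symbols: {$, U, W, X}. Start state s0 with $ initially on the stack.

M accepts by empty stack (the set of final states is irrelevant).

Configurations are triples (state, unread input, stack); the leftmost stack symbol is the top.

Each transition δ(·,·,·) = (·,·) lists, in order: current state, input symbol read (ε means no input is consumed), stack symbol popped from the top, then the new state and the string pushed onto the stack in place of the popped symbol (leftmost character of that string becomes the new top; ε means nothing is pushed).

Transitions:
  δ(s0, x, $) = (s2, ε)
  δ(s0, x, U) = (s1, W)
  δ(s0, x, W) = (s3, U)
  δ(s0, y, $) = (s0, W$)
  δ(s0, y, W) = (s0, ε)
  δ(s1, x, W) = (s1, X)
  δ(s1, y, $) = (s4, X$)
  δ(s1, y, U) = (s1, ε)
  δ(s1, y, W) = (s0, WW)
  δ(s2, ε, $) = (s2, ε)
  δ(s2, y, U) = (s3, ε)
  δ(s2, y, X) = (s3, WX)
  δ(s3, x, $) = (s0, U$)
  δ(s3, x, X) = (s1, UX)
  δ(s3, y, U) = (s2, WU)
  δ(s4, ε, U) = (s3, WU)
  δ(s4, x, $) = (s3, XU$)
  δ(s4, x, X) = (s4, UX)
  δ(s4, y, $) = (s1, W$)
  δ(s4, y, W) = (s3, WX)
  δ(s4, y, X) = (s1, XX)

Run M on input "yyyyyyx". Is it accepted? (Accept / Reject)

(s0, yyyyyyx, $) ⊢ (s0, yyyyyx, W$) ⊢ (s0, yyyyx, $) ⊢ (s0, yyyx, W$) ⊢ (s0, yyx, $) ⊢ (s0, yx, W$) ⊢ (s0, x, $) ⊢ (s2, ε, ε)
All input consumed and the stack is empty.

Accept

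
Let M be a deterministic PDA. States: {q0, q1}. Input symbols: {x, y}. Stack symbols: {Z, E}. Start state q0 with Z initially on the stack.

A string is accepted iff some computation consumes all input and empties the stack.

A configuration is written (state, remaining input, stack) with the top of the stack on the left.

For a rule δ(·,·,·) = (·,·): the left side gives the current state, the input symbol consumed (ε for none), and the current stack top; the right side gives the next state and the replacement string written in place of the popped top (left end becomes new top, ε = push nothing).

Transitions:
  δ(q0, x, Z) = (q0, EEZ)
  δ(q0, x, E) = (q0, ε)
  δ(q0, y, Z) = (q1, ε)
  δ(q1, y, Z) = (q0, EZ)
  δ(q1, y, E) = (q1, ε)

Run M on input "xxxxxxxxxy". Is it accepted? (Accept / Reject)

(q0, xxxxxxxxxy, Z)
  read x, top Z: go to q0, push EEZ → (q0, xxxxxxxxy, EEZ)
  read x, top E: go to q0, push ε → (q0, xxxxxxxy, EZ)
  read x, top E: go to q0, push ε → (q0, xxxxxxy, Z)
  read x, top Z: go to q0, push EEZ → (q0, xxxxxy, EEZ)
  read x, top E: go to q0, push ε → (q0, xxxxy, EZ)
  read x, top E: go to q0, push ε → (q0, xxxy, Z)
  read x, top Z: go to q0, push EEZ → (q0, xxy, EEZ)
  read x, top E: go to q0, push ε → (q0, xy, EZ)
  read x, top E: go to q0, push ε → (q0, y, Z)
  read y, top Z: go to q1, push ε → (q1, ε, ε)
All input consumed and the stack is empty.

Accept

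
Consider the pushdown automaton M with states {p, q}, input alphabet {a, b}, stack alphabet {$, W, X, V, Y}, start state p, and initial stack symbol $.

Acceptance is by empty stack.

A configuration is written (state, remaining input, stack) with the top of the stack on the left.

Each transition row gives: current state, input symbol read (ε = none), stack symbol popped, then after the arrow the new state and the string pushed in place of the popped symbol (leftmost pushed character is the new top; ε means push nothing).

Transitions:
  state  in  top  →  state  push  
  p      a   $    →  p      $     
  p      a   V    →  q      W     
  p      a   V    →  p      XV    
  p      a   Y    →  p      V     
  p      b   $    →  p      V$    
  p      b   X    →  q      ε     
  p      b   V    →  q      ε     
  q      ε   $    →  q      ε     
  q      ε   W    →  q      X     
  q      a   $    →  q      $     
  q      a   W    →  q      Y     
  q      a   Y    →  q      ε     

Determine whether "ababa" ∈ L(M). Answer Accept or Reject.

Reject

No computation consumes all input and empties the stack.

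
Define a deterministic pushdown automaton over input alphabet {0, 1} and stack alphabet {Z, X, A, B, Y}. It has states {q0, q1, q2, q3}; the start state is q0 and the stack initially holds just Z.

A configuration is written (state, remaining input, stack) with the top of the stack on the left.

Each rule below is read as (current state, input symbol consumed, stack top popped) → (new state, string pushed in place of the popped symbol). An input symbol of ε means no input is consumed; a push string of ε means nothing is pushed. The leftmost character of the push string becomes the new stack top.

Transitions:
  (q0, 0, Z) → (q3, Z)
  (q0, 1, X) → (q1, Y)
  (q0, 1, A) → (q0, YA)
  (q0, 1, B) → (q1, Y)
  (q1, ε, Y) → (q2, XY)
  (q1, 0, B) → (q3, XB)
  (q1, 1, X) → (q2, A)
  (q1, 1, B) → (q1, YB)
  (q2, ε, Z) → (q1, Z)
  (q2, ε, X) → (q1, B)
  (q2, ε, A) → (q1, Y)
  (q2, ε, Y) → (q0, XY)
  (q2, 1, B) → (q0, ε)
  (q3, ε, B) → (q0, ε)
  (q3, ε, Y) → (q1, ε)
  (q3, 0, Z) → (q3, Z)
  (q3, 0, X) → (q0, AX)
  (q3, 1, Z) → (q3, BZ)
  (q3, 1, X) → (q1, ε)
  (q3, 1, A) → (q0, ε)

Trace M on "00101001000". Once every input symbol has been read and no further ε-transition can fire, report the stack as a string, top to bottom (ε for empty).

Z

(q0, 00101001000, Z) ⊢ (q3, 0101001000, Z) ⊢ (q3, 101001000, Z) ⊢ (q3, 01001000, BZ) ⊢ (q0, 01001000, Z) ⊢ (q3, 1001000, Z) ⊢ (q3, 001000, BZ) ⊢ (q0, 001000, Z) ⊢ (q3, 01000, Z) ⊢ (q3, 1000, Z) ⊢ (q3, 000, BZ) ⊢ (q0, 000, Z) ⊢ (q3, 00, Z) ⊢ (q3, 0, Z) ⊢ (q3, ε, Z)
All input consumed in state q3 with stack Z.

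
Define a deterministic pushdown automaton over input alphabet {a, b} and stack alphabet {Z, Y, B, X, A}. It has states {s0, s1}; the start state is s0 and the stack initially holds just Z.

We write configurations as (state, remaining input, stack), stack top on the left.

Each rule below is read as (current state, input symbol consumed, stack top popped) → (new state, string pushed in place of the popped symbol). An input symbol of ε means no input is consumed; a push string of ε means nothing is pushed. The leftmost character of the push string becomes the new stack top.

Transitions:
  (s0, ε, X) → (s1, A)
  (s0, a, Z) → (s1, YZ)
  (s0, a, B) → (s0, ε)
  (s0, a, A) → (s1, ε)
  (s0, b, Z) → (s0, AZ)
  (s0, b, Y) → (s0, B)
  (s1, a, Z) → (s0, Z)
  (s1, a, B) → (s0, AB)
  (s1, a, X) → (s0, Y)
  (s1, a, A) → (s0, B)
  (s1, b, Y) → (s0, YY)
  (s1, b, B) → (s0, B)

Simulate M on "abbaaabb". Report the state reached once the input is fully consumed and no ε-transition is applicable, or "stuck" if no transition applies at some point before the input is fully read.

(s0, abbaaabb, Z)
  read a, top Z: go to s1, push YZ → (s1, bbaaabb, YZ)
  read b, top Y: go to s0, push YY → (s0, baaabb, YYZ)
  read b, top Y: go to s0, push B → (s0, aaabb, BYZ)
  read a, top B: go to s0, push ε → (s0, aabb, YZ)
No transition for (s0, a, top Y); M blocks with input aabb remaining.

stuck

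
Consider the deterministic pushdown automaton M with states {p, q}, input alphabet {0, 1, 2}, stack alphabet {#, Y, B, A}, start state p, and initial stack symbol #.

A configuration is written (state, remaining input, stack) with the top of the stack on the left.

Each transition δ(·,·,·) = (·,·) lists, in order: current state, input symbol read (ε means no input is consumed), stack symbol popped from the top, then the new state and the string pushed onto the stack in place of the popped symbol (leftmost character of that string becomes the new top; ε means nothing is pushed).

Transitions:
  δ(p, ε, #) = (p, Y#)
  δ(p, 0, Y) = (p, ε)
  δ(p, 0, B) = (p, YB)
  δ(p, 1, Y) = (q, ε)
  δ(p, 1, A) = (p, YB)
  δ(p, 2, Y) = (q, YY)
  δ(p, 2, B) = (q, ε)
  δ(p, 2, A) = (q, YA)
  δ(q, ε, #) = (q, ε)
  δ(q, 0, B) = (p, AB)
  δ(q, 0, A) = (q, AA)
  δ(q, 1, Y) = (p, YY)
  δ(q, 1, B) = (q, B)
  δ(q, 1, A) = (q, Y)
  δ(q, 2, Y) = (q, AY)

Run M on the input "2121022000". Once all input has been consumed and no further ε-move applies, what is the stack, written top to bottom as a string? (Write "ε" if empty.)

AAAAYYYYY#

(p, 2121022000, #) ⊢ (p, 2121022000, Y#) ⊢ (q, 121022000, YY#) ⊢ (p, 21022000, YYY#) ⊢ (q, 1022000, YYYY#) ⊢ (p, 022000, YYYYY#) ⊢ (p, 22000, YYYY#) ⊢ (q, 2000, YYYYY#) ⊢ (q, 000, AYYYYY#) ⊢ (q, 00, AAYYYYY#) ⊢ (q, 0, AAAYYYYY#) ⊢ (q, ε, AAAAYYYYY#)
All input consumed in state q with stack AAAAYYYYY#.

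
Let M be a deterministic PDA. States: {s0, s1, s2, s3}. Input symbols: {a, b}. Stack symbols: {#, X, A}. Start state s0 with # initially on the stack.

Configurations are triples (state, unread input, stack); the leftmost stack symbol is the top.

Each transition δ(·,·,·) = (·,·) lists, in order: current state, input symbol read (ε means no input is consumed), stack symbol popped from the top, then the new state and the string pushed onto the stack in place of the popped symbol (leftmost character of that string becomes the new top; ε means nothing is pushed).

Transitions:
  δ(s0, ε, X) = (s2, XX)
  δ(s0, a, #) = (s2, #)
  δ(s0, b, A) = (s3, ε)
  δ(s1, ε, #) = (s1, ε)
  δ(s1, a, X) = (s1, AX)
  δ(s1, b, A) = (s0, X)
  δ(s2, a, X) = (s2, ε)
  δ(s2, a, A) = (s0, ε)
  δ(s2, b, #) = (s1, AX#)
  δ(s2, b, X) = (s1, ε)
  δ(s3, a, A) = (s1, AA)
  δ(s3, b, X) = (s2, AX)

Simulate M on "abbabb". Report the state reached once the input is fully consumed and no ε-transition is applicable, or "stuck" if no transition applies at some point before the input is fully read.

(s0, abbabb, #)
  read a, top #: go to s2, push # → (s2, bbabb, #)
  read b, top #: go to s1, push AX# → (s1, babb, AX#)
  read b, top A: go to s0, push X → (s0, abb, XX#)
  ε-move, top X: go to s2, push XX → (s2, abb, XXX#)
  read a, top X: go to s2, push ε → (s2, bb, XX#)
  read b, top X: go to s1, push ε → (s1, b, X#)
No transition for (s1, b, top X); M blocks with input b remaining.

stuck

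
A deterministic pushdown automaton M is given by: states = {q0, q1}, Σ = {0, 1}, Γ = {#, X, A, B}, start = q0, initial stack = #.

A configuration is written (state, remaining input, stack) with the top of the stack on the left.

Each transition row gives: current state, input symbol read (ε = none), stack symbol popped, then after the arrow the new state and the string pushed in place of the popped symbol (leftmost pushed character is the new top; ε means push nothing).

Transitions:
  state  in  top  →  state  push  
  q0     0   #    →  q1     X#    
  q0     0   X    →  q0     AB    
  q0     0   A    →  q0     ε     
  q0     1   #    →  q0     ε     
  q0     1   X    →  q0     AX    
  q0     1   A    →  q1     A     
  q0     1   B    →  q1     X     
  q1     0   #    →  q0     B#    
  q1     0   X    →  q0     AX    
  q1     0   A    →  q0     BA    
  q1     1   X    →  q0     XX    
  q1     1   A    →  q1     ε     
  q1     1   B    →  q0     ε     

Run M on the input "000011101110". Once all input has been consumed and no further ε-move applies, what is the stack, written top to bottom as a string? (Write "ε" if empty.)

BAXX#

(q0, 000011101110, #)
  read 0, top #: go to q1, push X# → (q1, 00011101110, X#)
  read 0, top X: go to q0, push AX → (q0, 0011101110, AX#)
  read 0, top A: go to q0, push ε → (q0, 011101110, X#)
  read 0, top X: go to q0, push AB → (q0, 11101110, AB#)
  read 1, top A: go to q1, push A → (q1, 1101110, AB#)
  read 1, top A: go to q1, push ε → (q1, 101110, B#)
  read 1, top B: go to q0, push ε → (q0, 01110, #)
  read 0, top #: go to q1, push X# → (q1, 1110, X#)
  read 1, top X: go to q0, push XX → (q0, 110, XX#)
  read 1, top X: go to q0, push AX → (q0, 10, AXX#)
  read 1, top A: go to q1, push A → (q1, 0, AXX#)
  read 0, top A: go to q0, push BA → (q0, ε, BAXX#)
All input consumed in state q0 with stack BAXX#.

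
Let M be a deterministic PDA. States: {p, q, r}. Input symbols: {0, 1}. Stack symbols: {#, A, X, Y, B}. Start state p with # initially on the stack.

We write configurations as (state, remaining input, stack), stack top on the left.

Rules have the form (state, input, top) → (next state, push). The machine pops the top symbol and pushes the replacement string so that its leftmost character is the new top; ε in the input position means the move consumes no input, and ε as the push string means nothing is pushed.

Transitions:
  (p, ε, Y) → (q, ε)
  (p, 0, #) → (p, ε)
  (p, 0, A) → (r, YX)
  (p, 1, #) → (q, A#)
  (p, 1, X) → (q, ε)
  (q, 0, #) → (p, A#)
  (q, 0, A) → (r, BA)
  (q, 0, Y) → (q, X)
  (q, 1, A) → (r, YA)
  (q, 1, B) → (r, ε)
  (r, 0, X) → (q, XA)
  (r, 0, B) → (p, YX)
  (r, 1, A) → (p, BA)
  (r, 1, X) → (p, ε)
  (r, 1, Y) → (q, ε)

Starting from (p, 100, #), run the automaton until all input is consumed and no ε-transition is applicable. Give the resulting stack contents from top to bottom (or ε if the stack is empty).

XA#

(p, 100, #) ⊢ (q, 00, A#) ⊢ (r, 0, BA#) ⊢ (p, ε, YXA#) ⊢ (q, ε, XA#)
All input consumed in state q with stack XA#.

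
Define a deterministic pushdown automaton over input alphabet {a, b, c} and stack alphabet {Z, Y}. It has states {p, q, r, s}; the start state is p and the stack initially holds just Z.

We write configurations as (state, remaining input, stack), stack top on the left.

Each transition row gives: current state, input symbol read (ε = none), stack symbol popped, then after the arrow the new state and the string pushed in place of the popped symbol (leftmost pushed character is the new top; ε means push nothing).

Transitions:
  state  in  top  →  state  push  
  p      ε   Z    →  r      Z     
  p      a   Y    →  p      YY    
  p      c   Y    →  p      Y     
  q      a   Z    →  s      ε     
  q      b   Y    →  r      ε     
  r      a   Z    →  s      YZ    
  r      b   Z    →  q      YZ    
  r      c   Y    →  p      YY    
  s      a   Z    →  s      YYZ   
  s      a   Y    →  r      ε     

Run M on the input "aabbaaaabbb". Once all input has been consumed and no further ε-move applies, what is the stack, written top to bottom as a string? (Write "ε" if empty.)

YZ

(p, aabbaaaabbb, Z)
  ε-move, top Z: go to r, push Z → (r, aabbaaaabbb, Z)
  read a, top Z: go to s, push YZ → (s, abbaaaabbb, YZ)
  read a, top Y: go to r, push ε → (r, bbaaaabbb, Z)
  read b, top Z: go to q, push YZ → (q, baaaabbb, YZ)
  read b, top Y: go to r, push ε → (r, aaaabbb, Z)
  read a, top Z: go to s, push YZ → (s, aaabbb, YZ)
  read a, top Y: go to r, push ε → (r, aabbb, Z)
  read a, top Z: go to s, push YZ → (s, abbb, YZ)
  read a, top Y: go to r, push ε → (r, bbb, Z)
  read b, top Z: go to q, push YZ → (q, bb, YZ)
  read b, top Y: go to r, push ε → (r, b, Z)
  read b, top Z: go to q, push YZ → (q, ε, YZ)
All input consumed in state q with stack YZ.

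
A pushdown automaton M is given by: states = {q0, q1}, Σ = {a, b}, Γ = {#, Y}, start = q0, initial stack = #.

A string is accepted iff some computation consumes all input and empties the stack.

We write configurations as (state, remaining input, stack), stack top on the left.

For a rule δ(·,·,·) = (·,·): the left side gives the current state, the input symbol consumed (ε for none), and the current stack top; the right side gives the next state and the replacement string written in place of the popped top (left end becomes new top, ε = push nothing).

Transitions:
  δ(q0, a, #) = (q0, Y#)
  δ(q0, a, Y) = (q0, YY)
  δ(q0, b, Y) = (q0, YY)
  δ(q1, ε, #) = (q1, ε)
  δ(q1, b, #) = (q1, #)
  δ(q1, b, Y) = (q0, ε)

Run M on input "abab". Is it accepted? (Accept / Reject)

Reject

No computation consumes all input and empties the stack.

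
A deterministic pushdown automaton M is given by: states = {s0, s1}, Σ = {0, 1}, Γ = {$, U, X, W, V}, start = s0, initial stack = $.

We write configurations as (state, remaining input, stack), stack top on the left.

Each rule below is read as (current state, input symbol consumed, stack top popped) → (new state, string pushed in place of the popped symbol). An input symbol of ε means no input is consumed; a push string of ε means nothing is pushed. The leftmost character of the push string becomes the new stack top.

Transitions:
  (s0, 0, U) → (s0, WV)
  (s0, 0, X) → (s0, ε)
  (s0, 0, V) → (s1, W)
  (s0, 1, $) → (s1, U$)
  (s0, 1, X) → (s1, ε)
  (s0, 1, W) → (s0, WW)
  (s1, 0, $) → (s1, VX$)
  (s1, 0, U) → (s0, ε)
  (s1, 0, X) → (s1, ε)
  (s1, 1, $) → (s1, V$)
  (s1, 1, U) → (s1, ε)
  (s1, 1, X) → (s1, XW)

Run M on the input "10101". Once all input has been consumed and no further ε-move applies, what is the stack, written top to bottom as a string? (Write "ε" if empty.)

(s0, 10101, $)
  read 1, top $: go to s1, push U$ → (s1, 0101, U$)
  read 0, top U: go to s0, push ε → (s0, 101, $)
  read 1, top $: go to s1, push U$ → (s1, 01, U$)
  read 0, top U: go to s0, push ε → (s0, 1, $)
  read 1, top $: go to s1, push U$ → (s1, ε, U$)
All input consumed in state s1 with stack U$.

U$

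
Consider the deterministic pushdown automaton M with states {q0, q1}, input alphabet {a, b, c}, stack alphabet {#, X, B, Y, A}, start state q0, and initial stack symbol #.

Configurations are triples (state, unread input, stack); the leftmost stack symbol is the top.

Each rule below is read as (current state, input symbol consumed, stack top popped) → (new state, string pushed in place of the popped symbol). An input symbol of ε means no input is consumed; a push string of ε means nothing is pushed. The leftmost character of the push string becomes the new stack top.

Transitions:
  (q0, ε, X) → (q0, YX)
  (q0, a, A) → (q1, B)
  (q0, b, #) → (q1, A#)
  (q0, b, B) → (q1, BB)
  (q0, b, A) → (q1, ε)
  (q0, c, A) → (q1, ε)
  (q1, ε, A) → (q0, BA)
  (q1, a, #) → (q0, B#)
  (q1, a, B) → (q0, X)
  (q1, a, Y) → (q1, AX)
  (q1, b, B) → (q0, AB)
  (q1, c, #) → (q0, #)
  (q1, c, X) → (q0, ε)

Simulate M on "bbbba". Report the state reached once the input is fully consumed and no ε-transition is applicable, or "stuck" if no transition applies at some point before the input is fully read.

q0

(q0, bbbba, #)
  read b, top #: go to q1, push A# → (q1, bbba, A#)
  ε-move, top A: go to q0, push BA → (q0, bbba, BA#)
  read b, top B: go to q1, push BB → (q1, bba, BBA#)
  read b, top B: go to q0, push AB → (q0, ba, ABBA#)
  read b, top A: go to q1, push ε → (q1, a, BBA#)
  read a, top B: go to q0, push X → (q0, ε, XBA#)
  ε-move, top X: go to q0, push YX → (q0, ε, YXBA#)
All input consumed; M is in state q0.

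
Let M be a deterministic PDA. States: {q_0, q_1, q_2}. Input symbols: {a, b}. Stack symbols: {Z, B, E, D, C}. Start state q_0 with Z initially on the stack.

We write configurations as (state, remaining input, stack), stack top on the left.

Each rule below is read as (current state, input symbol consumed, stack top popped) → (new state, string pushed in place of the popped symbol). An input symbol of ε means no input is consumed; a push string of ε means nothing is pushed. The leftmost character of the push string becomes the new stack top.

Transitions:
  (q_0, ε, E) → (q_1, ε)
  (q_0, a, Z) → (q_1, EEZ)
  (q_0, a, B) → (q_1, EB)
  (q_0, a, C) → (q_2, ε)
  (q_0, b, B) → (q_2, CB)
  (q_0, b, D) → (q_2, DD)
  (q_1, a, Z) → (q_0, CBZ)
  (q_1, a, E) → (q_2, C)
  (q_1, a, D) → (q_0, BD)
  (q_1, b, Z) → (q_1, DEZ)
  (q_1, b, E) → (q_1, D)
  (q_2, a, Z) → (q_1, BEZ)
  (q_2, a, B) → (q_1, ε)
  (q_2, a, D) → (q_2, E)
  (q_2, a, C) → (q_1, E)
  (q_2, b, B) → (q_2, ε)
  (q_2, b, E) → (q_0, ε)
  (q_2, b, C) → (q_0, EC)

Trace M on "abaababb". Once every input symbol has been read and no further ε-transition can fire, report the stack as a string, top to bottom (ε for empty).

CBDBDEZ

(q_0, abaababb, Z) ⊢ (q_1, baababb, EEZ) ⊢ (q_1, aababb, DEZ) ⊢ (q_0, ababb, BDEZ) ⊢ (q_1, babb, EBDEZ) ⊢ (q_1, abb, DBDEZ) ⊢ (q_0, bb, BDBDEZ) ⊢ (q_2, b, CBDBDEZ) ⊢ (q_0, ε, ECBDBDEZ) ⊢ (q_1, ε, CBDBDEZ)
All input consumed in state q_1 with stack CBDBDEZ.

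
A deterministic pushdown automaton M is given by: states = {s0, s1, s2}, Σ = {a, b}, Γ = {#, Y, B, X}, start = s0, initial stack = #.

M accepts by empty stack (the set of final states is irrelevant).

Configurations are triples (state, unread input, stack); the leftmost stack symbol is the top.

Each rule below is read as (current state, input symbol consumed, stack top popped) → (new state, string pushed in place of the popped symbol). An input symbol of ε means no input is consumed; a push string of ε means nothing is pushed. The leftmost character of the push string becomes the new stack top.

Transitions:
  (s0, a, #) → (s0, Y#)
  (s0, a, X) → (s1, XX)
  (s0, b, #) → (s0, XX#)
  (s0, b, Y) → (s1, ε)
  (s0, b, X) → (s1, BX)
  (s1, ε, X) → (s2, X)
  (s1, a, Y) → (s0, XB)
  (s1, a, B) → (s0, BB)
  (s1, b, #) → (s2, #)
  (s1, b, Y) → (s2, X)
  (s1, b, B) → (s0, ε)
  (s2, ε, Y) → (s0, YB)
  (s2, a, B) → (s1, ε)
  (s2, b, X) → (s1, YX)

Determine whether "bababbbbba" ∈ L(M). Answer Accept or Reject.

(s0, bababbbbba, #)
  read b, top #: go to s0, push XX# → (s0, ababbbbba, XX#)
  read a, top X: go to s1, push XX → (s1, babbbbba, XXX#)
  ε-move, top X: go to s2, push X → (s2, babbbbba, XXX#)
  read b, top X: go to s1, push YX → (s1, abbbbba, YXXX#)
  read a, top Y: go to s0, push XB → (s0, bbbbba, XBXXX#)
  read b, top X: go to s1, push BX → (s1, bbbba, BXBXXX#)
  read b, top B: go to s0, push ε → (s0, bbba, XBXXX#)
  read b, top X: go to s1, push BX → (s1, bba, BXBXXX#)
  read b, top B: go to s0, push ε → (s0, ba, XBXXX#)
  read b, top X: go to s1, push BX → (s1, a, BXBXXX#)
  read a, top B: go to s0, push BB → (s0, ε, BBXBXXX#)
All input consumed; stack is BBXBXXX#, not empty, and no further ε-move applies.

Reject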